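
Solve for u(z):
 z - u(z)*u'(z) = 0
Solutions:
 u(z) = -sqrt(C1 + z^2)
 u(z) = sqrt(C1 + z^2)


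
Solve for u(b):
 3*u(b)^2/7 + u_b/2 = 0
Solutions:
 u(b) = 7/(C1 + 6*b)


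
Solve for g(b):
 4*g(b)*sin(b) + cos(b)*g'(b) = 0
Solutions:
 g(b) = C1*cos(b)^4


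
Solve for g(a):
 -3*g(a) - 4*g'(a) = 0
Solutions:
 g(a) = C1*exp(-3*a/4)


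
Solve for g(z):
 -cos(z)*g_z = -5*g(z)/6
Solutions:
 g(z) = C1*(sin(z) + 1)^(5/12)/(sin(z) - 1)^(5/12)


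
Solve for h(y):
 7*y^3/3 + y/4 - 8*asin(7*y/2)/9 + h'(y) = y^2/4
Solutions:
 h(y) = C1 - 7*y^4/12 + y^3/12 - y^2/8 + 8*y*asin(7*y/2)/9 + 8*sqrt(4 - 49*y^2)/63


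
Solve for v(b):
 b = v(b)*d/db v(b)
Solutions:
 v(b) = -sqrt(C1 + b^2)
 v(b) = sqrt(C1 + b^2)


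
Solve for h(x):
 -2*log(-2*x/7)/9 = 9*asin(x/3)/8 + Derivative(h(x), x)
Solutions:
 h(x) = C1 - 2*x*log(-x)/9 - 9*x*asin(x/3)/8 - 2*x*log(2)/9 + 2*x/9 + 2*x*log(7)/9 - 9*sqrt(9 - x^2)/8


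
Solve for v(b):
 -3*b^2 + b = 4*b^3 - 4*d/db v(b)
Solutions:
 v(b) = C1 + b^4/4 + b^3/4 - b^2/8


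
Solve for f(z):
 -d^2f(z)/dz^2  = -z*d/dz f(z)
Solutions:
 f(z) = C1 + C2*erfi(sqrt(2)*z/2)


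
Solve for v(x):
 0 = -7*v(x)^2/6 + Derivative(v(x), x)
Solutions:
 v(x) = -6/(C1 + 7*x)


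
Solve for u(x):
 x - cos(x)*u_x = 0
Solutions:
 u(x) = C1 + Integral(x/cos(x), x)


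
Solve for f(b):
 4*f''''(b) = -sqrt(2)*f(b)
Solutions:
 f(b) = (C1*sin(2^(1/8)*b/2) + C2*cos(2^(1/8)*b/2))*exp(-2^(1/8)*b/2) + (C3*sin(2^(1/8)*b/2) + C4*cos(2^(1/8)*b/2))*exp(2^(1/8)*b/2)


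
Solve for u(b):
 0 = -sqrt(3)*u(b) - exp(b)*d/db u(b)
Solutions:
 u(b) = C1*exp(sqrt(3)*exp(-b))


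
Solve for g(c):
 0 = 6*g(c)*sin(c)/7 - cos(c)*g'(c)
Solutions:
 g(c) = C1/cos(c)^(6/7)


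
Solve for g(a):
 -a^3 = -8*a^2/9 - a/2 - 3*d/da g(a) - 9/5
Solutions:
 g(a) = C1 + a^4/12 - 8*a^3/81 - a^2/12 - 3*a/5


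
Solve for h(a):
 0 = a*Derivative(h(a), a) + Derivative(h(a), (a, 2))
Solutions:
 h(a) = C1 + C2*erf(sqrt(2)*a/2)


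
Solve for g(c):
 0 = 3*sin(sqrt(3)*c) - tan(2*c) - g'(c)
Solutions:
 g(c) = C1 + log(cos(2*c))/2 - sqrt(3)*cos(sqrt(3)*c)


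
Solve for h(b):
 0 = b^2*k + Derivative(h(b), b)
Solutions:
 h(b) = C1 - b^3*k/3


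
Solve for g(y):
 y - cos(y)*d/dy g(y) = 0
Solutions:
 g(y) = C1 + Integral(y/cos(y), y)


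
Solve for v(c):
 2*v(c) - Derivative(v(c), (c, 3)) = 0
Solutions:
 v(c) = C3*exp(2^(1/3)*c) + (C1*sin(2^(1/3)*sqrt(3)*c/2) + C2*cos(2^(1/3)*sqrt(3)*c/2))*exp(-2^(1/3)*c/2)


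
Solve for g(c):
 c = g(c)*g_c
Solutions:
 g(c) = -sqrt(C1 + c^2)
 g(c) = sqrt(C1 + c^2)


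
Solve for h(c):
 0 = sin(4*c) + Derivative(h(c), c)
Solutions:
 h(c) = C1 + cos(4*c)/4


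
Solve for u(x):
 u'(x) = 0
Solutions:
 u(x) = C1


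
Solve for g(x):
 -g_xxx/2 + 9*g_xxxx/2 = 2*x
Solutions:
 g(x) = C1 + C2*x + C3*x^2 + C4*exp(x/9) - x^4/6 - 6*x^3


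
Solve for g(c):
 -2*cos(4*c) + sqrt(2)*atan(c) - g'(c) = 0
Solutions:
 g(c) = C1 + sqrt(2)*(c*atan(c) - log(c^2 + 1)/2) - sin(4*c)/2


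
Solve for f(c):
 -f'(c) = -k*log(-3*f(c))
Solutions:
 Integral(1/(log(-_y) + log(3)), (_y, f(c))) = C1 + c*k


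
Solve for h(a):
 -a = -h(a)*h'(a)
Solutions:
 h(a) = -sqrt(C1 + a^2)
 h(a) = sqrt(C1 + a^2)


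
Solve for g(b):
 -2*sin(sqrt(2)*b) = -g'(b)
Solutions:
 g(b) = C1 - sqrt(2)*cos(sqrt(2)*b)


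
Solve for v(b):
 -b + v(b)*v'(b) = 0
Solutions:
 v(b) = -sqrt(C1 + b^2)
 v(b) = sqrt(C1 + b^2)


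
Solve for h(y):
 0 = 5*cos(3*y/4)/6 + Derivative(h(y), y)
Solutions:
 h(y) = C1 - 10*sin(3*y/4)/9


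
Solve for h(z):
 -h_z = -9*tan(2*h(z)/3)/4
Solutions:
 h(z) = -3*asin(C1*exp(3*z/2))/2 + 3*pi/2
 h(z) = 3*asin(C1*exp(3*z/2))/2


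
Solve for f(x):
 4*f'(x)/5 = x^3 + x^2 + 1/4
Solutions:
 f(x) = C1 + 5*x^4/16 + 5*x^3/12 + 5*x/16


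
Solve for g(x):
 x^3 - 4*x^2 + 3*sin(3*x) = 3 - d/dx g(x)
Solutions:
 g(x) = C1 - x^4/4 + 4*x^3/3 + 3*x + cos(3*x)


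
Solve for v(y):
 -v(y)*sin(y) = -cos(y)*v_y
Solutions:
 v(y) = C1/cos(y)


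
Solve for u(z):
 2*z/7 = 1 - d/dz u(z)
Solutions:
 u(z) = C1 - z^2/7 + z


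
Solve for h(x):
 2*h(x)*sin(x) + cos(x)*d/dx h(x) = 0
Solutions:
 h(x) = C1*cos(x)^2


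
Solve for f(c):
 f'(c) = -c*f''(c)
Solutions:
 f(c) = C1 + C2*log(c)


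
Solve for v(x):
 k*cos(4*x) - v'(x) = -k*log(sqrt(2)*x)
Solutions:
 v(x) = C1 + k*(2*x*log(x) - 2*x + x*log(2) + sin(4*x)/2)/2


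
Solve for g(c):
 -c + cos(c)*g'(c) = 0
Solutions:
 g(c) = C1 + Integral(c/cos(c), c)


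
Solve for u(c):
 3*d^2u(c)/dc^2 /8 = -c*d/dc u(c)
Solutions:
 u(c) = C1 + C2*erf(2*sqrt(3)*c/3)


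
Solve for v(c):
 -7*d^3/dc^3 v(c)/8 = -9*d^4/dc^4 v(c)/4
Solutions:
 v(c) = C1 + C2*c + C3*c^2 + C4*exp(7*c/18)


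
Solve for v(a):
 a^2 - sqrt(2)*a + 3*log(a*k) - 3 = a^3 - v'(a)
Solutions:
 v(a) = C1 + a^4/4 - a^3/3 + sqrt(2)*a^2/2 - 3*a*log(a*k) + 6*a


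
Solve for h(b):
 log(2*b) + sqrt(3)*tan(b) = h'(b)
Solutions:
 h(b) = C1 + b*log(b) - b + b*log(2) - sqrt(3)*log(cos(b))


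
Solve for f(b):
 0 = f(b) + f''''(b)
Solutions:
 f(b) = (C1*sin(sqrt(2)*b/2) + C2*cos(sqrt(2)*b/2))*exp(-sqrt(2)*b/2) + (C3*sin(sqrt(2)*b/2) + C4*cos(sqrt(2)*b/2))*exp(sqrt(2)*b/2)


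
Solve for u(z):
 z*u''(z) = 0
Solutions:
 u(z) = C1 + C2*z


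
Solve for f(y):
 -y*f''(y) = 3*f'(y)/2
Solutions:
 f(y) = C1 + C2/sqrt(y)


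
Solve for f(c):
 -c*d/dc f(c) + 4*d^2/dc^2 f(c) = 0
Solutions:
 f(c) = C1 + C2*erfi(sqrt(2)*c/4)


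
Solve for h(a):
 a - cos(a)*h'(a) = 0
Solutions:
 h(a) = C1 + Integral(a/cos(a), a)


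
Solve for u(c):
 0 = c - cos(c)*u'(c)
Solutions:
 u(c) = C1 + Integral(c/cos(c), c)


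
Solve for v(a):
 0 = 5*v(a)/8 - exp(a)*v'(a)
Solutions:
 v(a) = C1*exp(-5*exp(-a)/8)


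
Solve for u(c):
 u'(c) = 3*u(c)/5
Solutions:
 u(c) = C1*exp(3*c/5)


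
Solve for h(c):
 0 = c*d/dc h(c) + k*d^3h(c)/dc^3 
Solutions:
 h(c) = C1 + Integral(C2*airyai(c*(-1/k)^(1/3)) + C3*airybi(c*(-1/k)^(1/3)), c)


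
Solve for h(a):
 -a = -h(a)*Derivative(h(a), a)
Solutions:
 h(a) = -sqrt(C1 + a^2)
 h(a) = sqrt(C1 + a^2)


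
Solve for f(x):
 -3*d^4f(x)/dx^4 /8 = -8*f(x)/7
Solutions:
 f(x) = C1*exp(-2*sqrt(2)*21^(3/4)*x/21) + C2*exp(2*sqrt(2)*21^(3/4)*x/21) + C3*sin(2*sqrt(2)*21^(3/4)*x/21) + C4*cos(2*sqrt(2)*21^(3/4)*x/21)


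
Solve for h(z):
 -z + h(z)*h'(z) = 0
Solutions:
 h(z) = -sqrt(C1 + z^2)
 h(z) = sqrt(C1 + z^2)


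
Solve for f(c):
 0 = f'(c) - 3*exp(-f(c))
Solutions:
 f(c) = log(C1 + 3*c)


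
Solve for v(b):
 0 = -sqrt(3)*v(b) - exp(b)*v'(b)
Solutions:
 v(b) = C1*exp(sqrt(3)*exp(-b))


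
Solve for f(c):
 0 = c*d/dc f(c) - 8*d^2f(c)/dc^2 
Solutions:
 f(c) = C1 + C2*erfi(c/4)


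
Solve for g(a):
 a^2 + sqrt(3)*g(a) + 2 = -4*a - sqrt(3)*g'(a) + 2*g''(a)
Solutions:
 g(a) = C1*exp(a*(sqrt(3) + sqrt(3 + 8*sqrt(3)))/4) + C2*exp(a*(-sqrt(3 + 8*sqrt(3)) + sqrt(3))/4) - sqrt(3)*a^2/3 - 2*sqrt(3)*a/3 - 4/3


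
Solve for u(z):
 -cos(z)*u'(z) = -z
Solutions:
 u(z) = C1 + Integral(z/cos(z), z)


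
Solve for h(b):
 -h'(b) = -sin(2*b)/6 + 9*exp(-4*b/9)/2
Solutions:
 h(b) = C1 - cos(2*b)/12 + 81*exp(-4*b/9)/8


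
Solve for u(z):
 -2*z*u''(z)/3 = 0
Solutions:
 u(z) = C1 + C2*z


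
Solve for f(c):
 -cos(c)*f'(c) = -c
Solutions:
 f(c) = C1 + Integral(c/cos(c), c)


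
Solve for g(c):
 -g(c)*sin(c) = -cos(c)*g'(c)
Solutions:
 g(c) = C1/cos(c)


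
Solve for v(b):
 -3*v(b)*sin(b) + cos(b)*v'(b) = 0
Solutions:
 v(b) = C1/cos(b)^3


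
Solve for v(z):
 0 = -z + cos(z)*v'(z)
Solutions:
 v(z) = C1 + Integral(z/cos(z), z)


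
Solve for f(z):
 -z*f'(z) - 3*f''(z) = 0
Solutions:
 f(z) = C1 + C2*erf(sqrt(6)*z/6)


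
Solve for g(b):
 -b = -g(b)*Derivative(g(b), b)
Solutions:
 g(b) = -sqrt(C1 + b^2)
 g(b) = sqrt(C1 + b^2)


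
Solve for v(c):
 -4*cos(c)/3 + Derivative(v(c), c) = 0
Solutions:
 v(c) = C1 + 4*sin(c)/3


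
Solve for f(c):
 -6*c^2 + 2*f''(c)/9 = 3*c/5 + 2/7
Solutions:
 f(c) = C1 + C2*c + 9*c^4/4 + 9*c^3/20 + 9*c^2/14


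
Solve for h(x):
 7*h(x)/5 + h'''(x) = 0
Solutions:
 h(x) = C3*exp(-5^(2/3)*7^(1/3)*x/5) + (C1*sin(sqrt(3)*5^(2/3)*7^(1/3)*x/10) + C2*cos(sqrt(3)*5^(2/3)*7^(1/3)*x/10))*exp(5^(2/3)*7^(1/3)*x/10)


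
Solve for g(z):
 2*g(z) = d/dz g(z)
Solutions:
 g(z) = C1*exp(2*z)


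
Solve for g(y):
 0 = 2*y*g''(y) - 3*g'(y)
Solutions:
 g(y) = C1 + C2*y^(5/2)


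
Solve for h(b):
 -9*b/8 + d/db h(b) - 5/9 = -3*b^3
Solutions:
 h(b) = C1 - 3*b^4/4 + 9*b^2/16 + 5*b/9


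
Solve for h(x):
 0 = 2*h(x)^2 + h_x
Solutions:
 h(x) = 1/(C1 + 2*x)


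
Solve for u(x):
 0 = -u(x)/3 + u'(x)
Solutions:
 u(x) = C1*exp(x/3)


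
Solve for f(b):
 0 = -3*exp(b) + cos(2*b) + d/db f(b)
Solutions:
 f(b) = C1 + 3*exp(b) - sin(2*b)/2


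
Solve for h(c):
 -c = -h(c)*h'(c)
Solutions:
 h(c) = -sqrt(C1 + c^2)
 h(c) = sqrt(C1 + c^2)


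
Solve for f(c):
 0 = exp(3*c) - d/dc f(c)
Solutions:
 f(c) = C1 + exp(3*c)/3


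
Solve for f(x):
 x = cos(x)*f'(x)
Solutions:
 f(x) = C1 + Integral(x/cos(x), x)


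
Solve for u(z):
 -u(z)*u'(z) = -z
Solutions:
 u(z) = -sqrt(C1 + z^2)
 u(z) = sqrt(C1 + z^2)


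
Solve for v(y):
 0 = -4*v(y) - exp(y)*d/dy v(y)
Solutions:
 v(y) = C1*exp(4*exp(-y))


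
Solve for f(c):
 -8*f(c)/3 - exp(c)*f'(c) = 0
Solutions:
 f(c) = C1*exp(8*exp(-c)/3)


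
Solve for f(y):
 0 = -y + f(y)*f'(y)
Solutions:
 f(y) = -sqrt(C1 + y^2)
 f(y) = sqrt(C1 + y^2)


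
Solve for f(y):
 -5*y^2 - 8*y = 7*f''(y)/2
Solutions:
 f(y) = C1 + C2*y - 5*y^4/42 - 8*y^3/21


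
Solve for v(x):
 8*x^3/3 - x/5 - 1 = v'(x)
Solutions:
 v(x) = C1 + 2*x^4/3 - x^2/10 - x


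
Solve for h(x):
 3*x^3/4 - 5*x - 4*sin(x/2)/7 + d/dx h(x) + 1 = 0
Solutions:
 h(x) = C1 - 3*x^4/16 + 5*x^2/2 - x - 8*cos(x/2)/7


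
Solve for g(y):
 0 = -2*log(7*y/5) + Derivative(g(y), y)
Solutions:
 g(y) = C1 + 2*y*log(y) - 2*y + y*log(49/25)


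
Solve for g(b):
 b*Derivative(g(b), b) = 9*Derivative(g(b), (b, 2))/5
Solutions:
 g(b) = C1 + C2*erfi(sqrt(10)*b/6)


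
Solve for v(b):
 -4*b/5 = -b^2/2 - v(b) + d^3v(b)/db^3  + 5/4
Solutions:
 v(b) = C3*exp(b) - b^2/2 + 4*b/5 + (C1*sin(sqrt(3)*b/2) + C2*cos(sqrt(3)*b/2))*exp(-b/2) + 5/4


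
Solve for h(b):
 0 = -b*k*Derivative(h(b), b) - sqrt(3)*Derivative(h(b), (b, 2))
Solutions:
 h(b) = Piecewise((-sqrt(2)*3^(1/4)*sqrt(pi)*C1*erf(sqrt(2)*3^(3/4)*b*sqrt(k)/6)/(2*sqrt(k)) - C2, (k > 0) | (k < 0)), (-C1*b - C2, True))


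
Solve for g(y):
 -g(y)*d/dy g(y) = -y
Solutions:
 g(y) = -sqrt(C1 + y^2)
 g(y) = sqrt(C1 + y^2)


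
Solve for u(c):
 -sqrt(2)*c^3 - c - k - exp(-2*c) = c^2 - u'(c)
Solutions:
 u(c) = C1 + sqrt(2)*c^4/4 + c^3/3 + c^2/2 + c*k - exp(-2*c)/2


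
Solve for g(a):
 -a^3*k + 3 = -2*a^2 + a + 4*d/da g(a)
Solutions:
 g(a) = C1 - a^4*k/16 + a^3/6 - a^2/8 + 3*a/4


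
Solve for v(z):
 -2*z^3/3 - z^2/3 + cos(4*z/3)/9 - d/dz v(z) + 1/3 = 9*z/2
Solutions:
 v(z) = C1 - z^4/6 - z^3/9 - 9*z^2/4 + z/3 + sin(4*z/3)/12


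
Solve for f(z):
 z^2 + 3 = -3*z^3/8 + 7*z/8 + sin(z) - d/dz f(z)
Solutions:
 f(z) = C1 - 3*z^4/32 - z^3/3 + 7*z^2/16 - 3*z - cos(z)


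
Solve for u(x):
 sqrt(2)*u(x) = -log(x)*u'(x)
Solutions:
 u(x) = C1*exp(-sqrt(2)*li(x))


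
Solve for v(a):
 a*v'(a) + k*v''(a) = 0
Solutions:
 v(a) = C1 + C2*sqrt(k)*erf(sqrt(2)*a*sqrt(1/k)/2)


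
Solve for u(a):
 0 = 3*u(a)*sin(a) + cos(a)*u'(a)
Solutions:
 u(a) = C1*cos(a)^3


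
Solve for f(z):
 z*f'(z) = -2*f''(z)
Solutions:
 f(z) = C1 + C2*erf(z/2)


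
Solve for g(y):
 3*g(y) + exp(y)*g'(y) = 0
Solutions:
 g(y) = C1*exp(3*exp(-y))


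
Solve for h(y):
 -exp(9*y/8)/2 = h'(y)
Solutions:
 h(y) = C1 - 4*exp(9*y/8)/9


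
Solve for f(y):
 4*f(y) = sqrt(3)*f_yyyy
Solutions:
 f(y) = C1*exp(-sqrt(2)*3^(7/8)*y/3) + C2*exp(sqrt(2)*3^(7/8)*y/3) + C3*sin(sqrt(2)*3^(7/8)*y/3) + C4*cos(sqrt(2)*3^(7/8)*y/3)


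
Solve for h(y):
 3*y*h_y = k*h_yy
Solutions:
 h(y) = C1 + C2*erf(sqrt(6)*y*sqrt(-1/k)/2)/sqrt(-1/k)


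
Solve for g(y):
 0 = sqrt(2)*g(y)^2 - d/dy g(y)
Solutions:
 g(y) = -1/(C1 + sqrt(2)*y)


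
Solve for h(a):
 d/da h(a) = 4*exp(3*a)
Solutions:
 h(a) = C1 + 4*exp(3*a)/3


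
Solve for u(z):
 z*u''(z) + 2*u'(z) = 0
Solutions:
 u(z) = C1 + C2/z


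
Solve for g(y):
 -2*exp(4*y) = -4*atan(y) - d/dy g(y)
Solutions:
 g(y) = C1 - 4*y*atan(y) + exp(4*y)/2 + 2*log(y^2 + 1)


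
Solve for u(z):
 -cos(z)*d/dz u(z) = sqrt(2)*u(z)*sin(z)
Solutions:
 u(z) = C1*cos(z)^(sqrt(2))


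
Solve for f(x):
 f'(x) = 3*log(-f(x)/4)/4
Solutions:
 -4*Integral(1/(log(-_y) - 2*log(2)), (_y, f(x)))/3 = C1 - x


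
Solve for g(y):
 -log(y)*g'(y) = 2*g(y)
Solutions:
 g(y) = C1*exp(-2*li(y))


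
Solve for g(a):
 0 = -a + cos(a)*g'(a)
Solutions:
 g(a) = C1 + Integral(a/cos(a), a)


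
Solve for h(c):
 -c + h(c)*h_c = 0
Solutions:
 h(c) = -sqrt(C1 + c^2)
 h(c) = sqrt(C1 + c^2)


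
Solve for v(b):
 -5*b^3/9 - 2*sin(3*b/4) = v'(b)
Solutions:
 v(b) = C1 - 5*b^4/36 + 8*cos(3*b/4)/3


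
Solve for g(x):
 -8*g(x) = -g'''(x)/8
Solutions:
 g(x) = C3*exp(4*x) + (C1*sin(2*sqrt(3)*x) + C2*cos(2*sqrt(3)*x))*exp(-2*x)


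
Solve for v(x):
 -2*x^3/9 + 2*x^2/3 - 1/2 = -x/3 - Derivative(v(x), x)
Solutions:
 v(x) = C1 + x^4/18 - 2*x^3/9 - x^2/6 + x/2


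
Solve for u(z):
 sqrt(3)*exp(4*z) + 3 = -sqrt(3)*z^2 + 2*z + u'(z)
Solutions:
 u(z) = C1 + sqrt(3)*z^3/3 - z^2 + 3*z + sqrt(3)*exp(4*z)/4


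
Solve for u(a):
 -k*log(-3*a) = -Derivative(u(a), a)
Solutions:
 u(a) = C1 + a*k*log(-a) + a*k*(-1 + log(3))


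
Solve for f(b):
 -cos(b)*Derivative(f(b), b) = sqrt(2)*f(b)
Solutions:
 f(b) = C1*(sin(b) - 1)^(sqrt(2)/2)/(sin(b) + 1)^(sqrt(2)/2)


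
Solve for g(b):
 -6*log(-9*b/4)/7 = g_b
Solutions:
 g(b) = C1 - 6*b*log(-b)/7 + 6*b*(-2*log(3) + 1 + 2*log(2))/7


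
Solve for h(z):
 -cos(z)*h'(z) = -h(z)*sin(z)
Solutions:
 h(z) = C1/cos(z)


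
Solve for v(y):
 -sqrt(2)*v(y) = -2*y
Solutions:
 v(y) = sqrt(2)*y


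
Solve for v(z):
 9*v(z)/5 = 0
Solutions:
 v(z) = 0


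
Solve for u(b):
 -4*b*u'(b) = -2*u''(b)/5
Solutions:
 u(b) = C1 + C2*erfi(sqrt(5)*b)


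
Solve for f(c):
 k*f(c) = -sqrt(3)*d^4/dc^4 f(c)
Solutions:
 f(c) = C1*exp(-3^(7/8)*c*(-k)^(1/4)/3) + C2*exp(3^(7/8)*c*(-k)^(1/4)/3) + C3*exp(-3^(7/8)*I*c*(-k)^(1/4)/3) + C4*exp(3^(7/8)*I*c*(-k)^(1/4)/3)


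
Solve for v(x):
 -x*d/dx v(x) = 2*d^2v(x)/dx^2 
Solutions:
 v(x) = C1 + C2*erf(x/2)


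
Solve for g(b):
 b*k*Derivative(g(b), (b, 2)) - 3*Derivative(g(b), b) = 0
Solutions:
 g(b) = C1 + b^(((re(k) + 3)*re(k) + im(k)^2)/(re(k)^2 + im(k)^2))*(C2*sin(3*log(b)*Abs(im(k))/(re(k)^2 + im(k)^2)) + C3*cos(3*log(b)*im(k)/(re(k)^2 + im(k)^2)))


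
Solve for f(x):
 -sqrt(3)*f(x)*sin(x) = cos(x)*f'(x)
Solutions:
 f(x) = C1*cos(x)^(sqrt(3))


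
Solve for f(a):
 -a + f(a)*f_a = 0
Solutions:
 f(a) = -sqrt(C1 + a^2)
 f(a) = sqrt(C1 + a^2)


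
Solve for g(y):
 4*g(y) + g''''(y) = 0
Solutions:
 g(y) = (C1*sin(y) + C2*cos(y))*exp(-y) + (C3*sin(y) + C4*cos(y))*exp(y)


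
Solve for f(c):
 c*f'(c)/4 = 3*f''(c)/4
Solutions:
 f(c) = C1 + C2*erfi(sqrt(6)*c/6)


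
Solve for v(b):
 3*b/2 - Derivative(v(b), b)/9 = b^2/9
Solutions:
 v(b) = C1 - b^3/3 + 27*b^2/4


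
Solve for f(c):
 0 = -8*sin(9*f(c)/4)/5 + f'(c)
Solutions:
 -8*c/5 + 2*log(cos(9*f(c)/4) - 1)/9 - 2*log(cos(9*f(c)/4) + 1)/9 = C1


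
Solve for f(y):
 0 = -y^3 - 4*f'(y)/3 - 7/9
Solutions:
 f(y) = C1 - 3*y^4/16 - 7*y/12


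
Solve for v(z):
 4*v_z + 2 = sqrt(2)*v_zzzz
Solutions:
 v(z) = C1 + C4*exp(sqrt(2)*z) - z/2 + (C2*sin(sqrt(6)*z/2) + C3*cos(sqrt(6)*z/2))*exp(-sqrt(2)*z/2)


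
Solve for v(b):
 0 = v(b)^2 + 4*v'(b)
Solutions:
 v(b) = 4/(C1 + b)


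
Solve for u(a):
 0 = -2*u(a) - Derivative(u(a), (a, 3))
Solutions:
 u(a) = C3*exp(-2^(1/3)*a) + (C1*sin(2^(1/3)*sqrt(3)*a/2) + C2*cos(2^(1/3)*sqrt(3)*a/2))*exp(2^(1/3)*a/2)


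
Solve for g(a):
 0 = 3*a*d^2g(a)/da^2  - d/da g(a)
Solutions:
 g(a) = C1 + C2*a^(4/3)


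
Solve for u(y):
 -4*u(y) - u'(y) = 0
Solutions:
 u(y) = C1*exp(-4*y)


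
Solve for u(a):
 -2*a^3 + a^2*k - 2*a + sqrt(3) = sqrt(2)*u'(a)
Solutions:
 u(a) = C1 - sqrt(2)*a^4/4 + sqrt(2)*a^3*k/6 - sqrt(2)*a^2/2 + sqrt(6)*a/2


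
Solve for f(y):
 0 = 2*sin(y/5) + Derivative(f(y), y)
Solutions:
 f(y) = C1 + 10*cos(y/5)


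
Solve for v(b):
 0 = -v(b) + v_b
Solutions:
 v(b) = C1*exp(b)


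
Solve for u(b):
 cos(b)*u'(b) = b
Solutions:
 u(b) = C1 + Integral(b/cos(b), b)


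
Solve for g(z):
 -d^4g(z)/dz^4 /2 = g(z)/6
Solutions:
 g(z) = (C1*sin(sqrt(2)*3^(3/4)*z/6) + C2*cos(sqrt(2)*3^(3/4)*z/6))*exp(-sqrt(2)*3^(3/4)*z/6) + (C3*sin(sqrt(2)*3^(3/4)*z/6) + C4*cos(sqrt(2)*3^(3/4)*z/6))*exp(sqrt(2)*3^(3/4)*z/6)


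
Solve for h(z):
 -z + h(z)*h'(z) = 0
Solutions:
 h(z) = -sqrt(C1 + z^2)
 h(z) = sqrt(C1 + z^2)


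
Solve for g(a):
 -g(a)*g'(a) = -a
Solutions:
 g(a) = -sqrt(C1 + a^2)
 g(a) = sqrt(C1 + a^2)


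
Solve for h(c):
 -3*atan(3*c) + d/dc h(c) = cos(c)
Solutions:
 h(c) = C1 + 3*c*atan(3*c) - log(9*c^2 + 1)/2 + sin(c)


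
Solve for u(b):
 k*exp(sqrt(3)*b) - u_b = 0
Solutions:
 u(b) = C1 + sqrt(3)*k*exp(sqrt(3)*b)/3


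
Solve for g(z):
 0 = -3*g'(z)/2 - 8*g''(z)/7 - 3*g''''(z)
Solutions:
 g(z) = C1 + C2*exp(-14^(1/3)*z*(-(1323 + sqrt(1807673))^(1/3) + 16*14^(1/3)/(1323 + sqrt(1807673))^(1/3))/84)*sin(14^(1/3)*sqrt(3)*z*(16*14^(1/3)/(1323 + sqrt(1807673))^(1/3) + (1323 + sqrt(1807673))^(1/3))/84) + C3*exp(-14^(1/3)*z*(-(1323 + sqrt(1807673))^(1/3) + 16*14^(1/3)/(1323 + sqrt(1807673))^(1/3))/84)*cos(14^(1/3)*sqrt(3)*z*(16*14^(1/3)/(1323 + sqrt(1807673))^(1/3) + (1323 + sqrt(1807673))^(1/3))/84) + C4*exp(14^(1/3)*z*(-(1323 + sqrt(1807673))^(1/3) + 16*14^(1/3)/(1323 + sqrt(1807673))^(1/3))/42)


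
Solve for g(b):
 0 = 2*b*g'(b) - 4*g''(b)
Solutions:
 g(b) = C1 + C2*erfi(b/2)


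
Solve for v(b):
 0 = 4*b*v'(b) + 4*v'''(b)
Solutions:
 v(b) = C1 + Integral(C2*airyai(-b) + C3*airybi(-b), b)


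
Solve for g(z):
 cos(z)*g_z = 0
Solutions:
 g(z) = C1


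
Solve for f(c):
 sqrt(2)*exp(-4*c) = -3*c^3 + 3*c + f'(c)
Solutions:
 f(c) = C1 + 3*c^4/4 - 3*c^2/2 - sqrt(2)*exp(-4*c)/4


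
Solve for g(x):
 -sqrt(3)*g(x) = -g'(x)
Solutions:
 g(x) = C1*exp(sqrt(3)*x)


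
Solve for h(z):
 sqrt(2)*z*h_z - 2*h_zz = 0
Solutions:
 h(z) = C1 + C2*erfi(2^(1/4)*z/2)


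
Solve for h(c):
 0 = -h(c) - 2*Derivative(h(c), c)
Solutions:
 h(c) = C1*exp(-c/2)


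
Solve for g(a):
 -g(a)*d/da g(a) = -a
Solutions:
 g(a) = -sqrt(C1 + a^2)
 g(a) = sqrt(C1 + a^2)


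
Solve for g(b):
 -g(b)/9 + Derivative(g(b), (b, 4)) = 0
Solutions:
 g(b) = C1*exp(-sqrt(3)*b/3) + C2*exp(sqrt(3)*b/3) + C3*sin(sqrt(3)*b/3) + C4*cos(sqrt(3)*b/3)


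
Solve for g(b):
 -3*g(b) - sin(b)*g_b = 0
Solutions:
 g(b) = C1*(cos(b) + 1)^(3/2)/(cos(b) - 1)^(3/2)


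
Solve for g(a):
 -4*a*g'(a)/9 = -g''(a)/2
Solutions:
 g(a) = C1 + C2*erfi(2*a/3)


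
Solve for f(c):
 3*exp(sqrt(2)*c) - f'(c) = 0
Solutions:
 f(c) = C1 + 3*sqrt(2)*exp(sqrt(2)*c)/2


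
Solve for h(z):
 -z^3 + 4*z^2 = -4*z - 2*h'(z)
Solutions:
 h(z) = C1 + z^4/8 - 2*z^3/3 - z^2


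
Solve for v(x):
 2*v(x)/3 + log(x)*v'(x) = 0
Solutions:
 v(x) = C1*exp(-2*li(x)/3)


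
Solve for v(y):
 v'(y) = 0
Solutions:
 v(y) = C1


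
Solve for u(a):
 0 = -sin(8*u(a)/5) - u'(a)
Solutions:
 a + 5*log(cos(8*u(a)/5) - 1)/16 - 5*log(cos(8*u(a)/5) + 1)/16 = C1


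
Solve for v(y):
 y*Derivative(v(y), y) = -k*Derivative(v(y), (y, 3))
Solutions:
 v(y) = C1 + Integral(C2*airyai(y*(-1/k)^(1/3)) + C3*airybi(y*(-1/k)^(1/3)), y)


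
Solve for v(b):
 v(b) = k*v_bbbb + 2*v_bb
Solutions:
 v(b) = C1*exp(-b*sqrt((-sqrt(k + 1) - 1)/k)) + C2*exp(b*sqrt((-sqrt(k + 1) - 1)/k)) + C3*exp(-b*sqrt((sqrt(k + 1) - 1)/k)) + C4*exp(b*sqrt((sqrt(k + 1) - 1)/k))


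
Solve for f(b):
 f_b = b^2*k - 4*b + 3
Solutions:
 f(b) = C1 + b^3*k/3 - 2*b^2 + 3*b


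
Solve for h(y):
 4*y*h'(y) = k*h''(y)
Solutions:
 h(y) = C1 + C2*erf(sqrt(2)*y*sqrt(-1/k))/sqrt(-1/k)


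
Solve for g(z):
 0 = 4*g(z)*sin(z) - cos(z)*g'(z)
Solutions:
 g(z) = C1/cos(z)^4


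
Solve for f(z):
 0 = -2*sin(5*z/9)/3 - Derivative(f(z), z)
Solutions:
 f(z) = C1 + 6*cos(5*z/9)/5


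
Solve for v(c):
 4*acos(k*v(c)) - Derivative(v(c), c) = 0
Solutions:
 Integral(1/acos(_y*k), (_y, v(c))) = C1 + 4*c


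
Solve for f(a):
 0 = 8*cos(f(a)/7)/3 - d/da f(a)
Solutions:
 -8*a/3 - 7*log(sin(f(a)/7) - 1)/2 + 7*log(sin(f(a)/7) + 1)/2 = C1


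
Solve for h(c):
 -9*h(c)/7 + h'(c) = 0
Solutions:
 h(c) = C1*exp(9*c/7)


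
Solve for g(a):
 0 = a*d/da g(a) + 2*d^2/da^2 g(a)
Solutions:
 g(a) = C1 + C2*erf(a/2)


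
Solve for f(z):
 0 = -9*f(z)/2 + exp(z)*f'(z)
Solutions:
 f(z) = C1*exp(-9*exp(-z)/2)


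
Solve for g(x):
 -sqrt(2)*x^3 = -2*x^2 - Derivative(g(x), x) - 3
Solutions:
 g(x) = C1 + sqrt(2)*x^4/4 - 2*x^3/3 - 3*x


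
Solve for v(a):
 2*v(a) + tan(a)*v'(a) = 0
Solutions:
 v(a) = C1/sin(a)^2


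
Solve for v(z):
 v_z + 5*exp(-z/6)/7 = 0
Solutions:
 v(z) = C1 + 30*exp(-z/6)/7


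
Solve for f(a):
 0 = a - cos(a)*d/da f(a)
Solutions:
 f(a) = C1 + Integral(a/cos(a), a)


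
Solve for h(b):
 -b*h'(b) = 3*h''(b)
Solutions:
 h(b) = C1 + C2*erf(sqrt(6)*b/6)


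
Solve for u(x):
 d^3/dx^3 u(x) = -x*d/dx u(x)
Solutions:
 u(x) = C1 + Integral(C2*airyai(-x) + C3*airybi(-x), x)


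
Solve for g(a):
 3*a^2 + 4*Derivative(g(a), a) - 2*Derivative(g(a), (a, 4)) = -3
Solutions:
 g(a) = C1 + C4*exp(2^(1/3)*a) - a^3/4 - 3*a/4 + (C2*sin(2^(1/3)*sqrt(3)*a/2) + C3*cos(2^(1/3)*sqrt(3)*a/2))*exp(-2^(1/3)*a/2)


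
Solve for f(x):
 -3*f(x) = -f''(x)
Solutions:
 f(x) = C1*exp(-sqrt(3)*x) + C2*exp(sqrt(3)*x)


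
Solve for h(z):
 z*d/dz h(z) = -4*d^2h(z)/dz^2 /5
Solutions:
 h(z) = C1 + C2*erf(sqrt(10)*z/4)


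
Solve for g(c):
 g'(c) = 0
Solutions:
 g(c) = C1


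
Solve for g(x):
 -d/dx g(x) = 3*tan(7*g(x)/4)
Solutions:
 g(x) = -4*asin(C1*exp(-21*x/4))/7 + 4*pi/7
 g(x) = 4*asin(C1*exp(-21*x/4))/7


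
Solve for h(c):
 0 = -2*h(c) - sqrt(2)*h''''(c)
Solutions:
 h(c) = (C1*sin(2^(5/8)*c/2) + C2*cos(2^(5/8)*c/2))*exp(-2^(5/8)*c/2) + (C3*sin(2^(5/8)*c/2) + C4*cos(2^(5/8)*c/2))*exp(2^(5/8)*c/2)


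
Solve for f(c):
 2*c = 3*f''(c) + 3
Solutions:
 f(c) = C1 + C2*c + c^3/9 - c^2/2


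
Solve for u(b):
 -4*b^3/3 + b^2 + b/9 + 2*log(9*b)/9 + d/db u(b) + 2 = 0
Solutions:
 u(b) = C1 + b^4/3 - b^3/3 - b^2/18 - 2*b*log(b)/9 - 16*b/9 - 4*b*log(3)/9


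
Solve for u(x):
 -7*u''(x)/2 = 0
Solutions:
 u(x) = C1 + C2*x


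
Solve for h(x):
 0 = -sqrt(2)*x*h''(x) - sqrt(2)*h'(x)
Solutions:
 h(x) = C1 + C2*log(x)


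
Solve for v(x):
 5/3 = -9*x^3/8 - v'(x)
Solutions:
 v(x) = C1 - 9*x^4/32 - 5*x/3


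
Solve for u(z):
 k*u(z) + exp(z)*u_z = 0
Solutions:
 u(z) = C1*exp(k*exp(-z))


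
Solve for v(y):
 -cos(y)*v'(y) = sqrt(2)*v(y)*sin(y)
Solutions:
 v(y) = C1*cos(y)^(sqrt(2))


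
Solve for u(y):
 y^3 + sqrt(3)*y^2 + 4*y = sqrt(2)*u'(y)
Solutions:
 u(y) = C1 + sqrt(2)*y^4/8 + sqrt(6)*y^3/6 + sqrt(2)*y^2


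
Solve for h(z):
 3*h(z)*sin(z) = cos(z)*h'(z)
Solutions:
 h(z) = C1/cos(z)^3


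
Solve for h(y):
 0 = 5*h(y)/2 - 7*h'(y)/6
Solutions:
 h(y) = C1*exp(15*y/7)


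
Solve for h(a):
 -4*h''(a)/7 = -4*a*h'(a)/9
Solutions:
 h(a) = C1 + C2*erfi(sqrt(14)*a/6)


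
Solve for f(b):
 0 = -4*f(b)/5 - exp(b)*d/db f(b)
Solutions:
 f(b) = C1*exp(4*exp(-b)/5)


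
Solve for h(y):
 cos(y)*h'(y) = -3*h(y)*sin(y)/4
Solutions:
 h(y) = C1*cos(y)^(3/4)


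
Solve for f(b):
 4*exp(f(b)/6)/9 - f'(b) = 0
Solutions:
 f(b) = 6*log(-1/(C1 + 4*b)) + 6*log(54)


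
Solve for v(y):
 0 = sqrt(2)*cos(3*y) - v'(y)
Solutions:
 v(y) = C1 + sqrt(2)*sin(3*y)/3


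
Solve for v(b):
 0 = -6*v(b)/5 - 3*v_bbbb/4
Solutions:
 v(b) = (C1*sin(2^(1/4)*5^(3/4)*b/5) + C2*cos(2^(1/4)*5^(3/4)*b/5))*exp(-2^(1/4)*5^(3/4)*b/5) + (C3*sin(2^(1/4)*5^(3/4)*b/5) + C4*cos(2^(1/4)*5^(3/4)*b/5))*exp(2^(1/4)*5^(3/4)*b/5)


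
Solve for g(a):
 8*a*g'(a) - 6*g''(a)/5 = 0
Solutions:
 g(a) = C1 + C2*erfi(sqrt(30)*a/3)


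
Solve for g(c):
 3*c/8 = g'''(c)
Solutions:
 g(c) = C1 + C2*c + C3*c^2 + c^4/64


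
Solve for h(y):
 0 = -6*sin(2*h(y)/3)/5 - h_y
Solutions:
 6*y/5 + 3*log(cos(2*h(y)/3) - 1)/4 - 3*log(cos(2*h(y)/3) + 1)/4 = C1


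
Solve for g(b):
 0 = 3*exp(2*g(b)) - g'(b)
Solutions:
 g(b) = log(-sqrt(-1/(C1 + 3*b))) - log(2)/2
 g(b) = log(-1/(C1 + 3*b))/2 - log(2)/2


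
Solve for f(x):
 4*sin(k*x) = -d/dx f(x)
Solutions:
 f(x) = C1 + 4*cos(k*x)/k


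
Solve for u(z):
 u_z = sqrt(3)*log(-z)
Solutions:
 u(z) = C1 + sqrt(3)*z*log(-z) - sqrt(3)*z


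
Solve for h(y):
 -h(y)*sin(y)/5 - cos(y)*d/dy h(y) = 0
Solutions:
 h(y) = C1*cos(y)^(1/5)


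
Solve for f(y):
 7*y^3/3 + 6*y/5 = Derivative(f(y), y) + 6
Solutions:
 f(y) = C1 + 7*y^4/12 + 3*y^2/5 - 6*y


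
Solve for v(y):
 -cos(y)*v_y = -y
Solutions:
 v(y) = C1 + Integral(y/cos(y), y)


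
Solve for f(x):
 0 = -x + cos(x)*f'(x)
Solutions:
 f(x) = C1 + Integral(x/cos(x), x)


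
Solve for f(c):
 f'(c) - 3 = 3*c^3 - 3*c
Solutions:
 f(c) = C1 + 3*c^4/4 - 3*c^2/2 + 3*c


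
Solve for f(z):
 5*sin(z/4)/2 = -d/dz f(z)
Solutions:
 f(z) = C1 + 10*cos(z/4)


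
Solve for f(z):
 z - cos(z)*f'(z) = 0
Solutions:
 f(z) = C1 + Integral(z/cos(z), z)


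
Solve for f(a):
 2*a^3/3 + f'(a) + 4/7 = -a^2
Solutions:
 f(a) = C1 - a^4/6 - a^3/3 - 4*a/7


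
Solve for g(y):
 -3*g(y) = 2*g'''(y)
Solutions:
 g(y) = C3*exp(-2^(2/3)*3^(1/3)*y/2) + (C1*sin(2^(2/3)*3^(5/6)*y/4) + C2*cos(2^(2/3)*3^(5/6)*y/4))*exp(2^(2/3)*3^(1/3)*y/4)


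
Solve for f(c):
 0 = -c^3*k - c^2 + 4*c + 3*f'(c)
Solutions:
 f(c) = C1 + c^4*k/12 + c^3/9 - 2*c^2/3


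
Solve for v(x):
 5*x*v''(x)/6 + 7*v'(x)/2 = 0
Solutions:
 v(x) = C1 + C2/x^(16/5)


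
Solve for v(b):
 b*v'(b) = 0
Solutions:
 v(b) = C1


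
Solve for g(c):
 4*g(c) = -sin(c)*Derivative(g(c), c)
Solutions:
 g(c) = C1*(cos(c)^2 + 2*cos(c) + 1)/(cos(c)^2 - 2*cos(c) + 1)


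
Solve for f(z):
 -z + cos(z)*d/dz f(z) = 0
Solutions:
 f(z) = C1 + Integral(z/cos(z), z)


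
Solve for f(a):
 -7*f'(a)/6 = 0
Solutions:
 f(a) = C1


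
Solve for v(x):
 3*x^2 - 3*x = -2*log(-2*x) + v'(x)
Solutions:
 v(x) = C1 + x^3 - 3*x^2/2 + 2*x*log(-x) + 2*x*(-1 + log(2))


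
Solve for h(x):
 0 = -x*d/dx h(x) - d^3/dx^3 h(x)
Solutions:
 h(x) = C1 + Integral(C2*airyai(-x) + C3*airybi(-x), x)


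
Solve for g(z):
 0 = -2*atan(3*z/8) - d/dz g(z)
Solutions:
 g(z) = C1 - 2*z*atan(3*z/8) + 8*log(9*z^2 + 64)/3


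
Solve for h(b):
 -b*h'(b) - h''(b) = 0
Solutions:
 h(b) = C1 + C2*erf(sqrt(2)*b/2)


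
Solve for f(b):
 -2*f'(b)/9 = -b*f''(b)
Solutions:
 f(b) = C1 + C2*b^(11/9)


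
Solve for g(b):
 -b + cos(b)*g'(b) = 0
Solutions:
 g(b) = C1 + Integral(b/cos(b), b)


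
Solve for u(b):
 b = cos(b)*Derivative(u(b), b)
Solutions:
 u(b) = C1 + Integral(b/cos(b), b)


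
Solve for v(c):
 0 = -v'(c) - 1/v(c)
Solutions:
 v(c) = -sqrt(C1 - 2*c)
 v(c) = sqrt(C1 - 2*c)


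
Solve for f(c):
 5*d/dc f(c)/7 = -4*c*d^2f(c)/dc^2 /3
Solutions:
 f(c) = C1 + C2*c^(13/28)


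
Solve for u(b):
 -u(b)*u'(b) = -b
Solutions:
 u(b) = -sqrt(C1 + b^2)
 u(b) = sqrt(C1 + b^2)


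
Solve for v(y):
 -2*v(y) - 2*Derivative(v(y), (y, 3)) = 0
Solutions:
 v(y) = C3*exp(-y) + (C1*sin(sqrt(3)*y/2) + C2*cos(sqrt(3)*y/2))*exp(y/2)


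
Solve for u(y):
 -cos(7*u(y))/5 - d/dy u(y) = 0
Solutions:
 y/5 - log(sin(7*u(y)) - 1)/14 + log(sin(7*u(y)) + 1)/14 = C1


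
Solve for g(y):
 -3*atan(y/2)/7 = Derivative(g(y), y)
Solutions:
 g(y) = C1 - 3*y*atan(y/2)/7 + 3*log(y^2 + 4)/7


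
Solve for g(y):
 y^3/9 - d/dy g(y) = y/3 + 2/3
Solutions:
 g(y) = C1 + y^4/36 - y^2/6 - 2*y/3


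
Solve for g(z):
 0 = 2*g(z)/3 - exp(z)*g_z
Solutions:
 g(z) = C1*exp(-2*exp(-z)/3)


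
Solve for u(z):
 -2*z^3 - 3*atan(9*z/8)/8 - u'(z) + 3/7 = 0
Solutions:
 u(z) = C1 - z^4/2 - 3*z*atan(9*z/8)/8 + 3*z/7 + log(81*z^2 + 64)/6


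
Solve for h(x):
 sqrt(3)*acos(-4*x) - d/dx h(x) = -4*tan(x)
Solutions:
 h(x) = C1 + sqrt(3)*(x*acos(-4*x) + sqrt(1 - 16*x^2)/4) - 4*log(cos(x))


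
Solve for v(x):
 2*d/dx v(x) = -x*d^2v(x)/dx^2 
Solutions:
 v(x) = C1 + C2/x


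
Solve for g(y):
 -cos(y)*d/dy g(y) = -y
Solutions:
 g(y) = C1 + Integral(y/cos(y), y)


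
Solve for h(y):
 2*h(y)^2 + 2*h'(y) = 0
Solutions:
 h(y) = 1/(C1 + y)


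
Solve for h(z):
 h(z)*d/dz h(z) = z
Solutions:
 h(z) = -sqrt(C1 + z^2)
 h(z) = sqrt(C1 + z^2)


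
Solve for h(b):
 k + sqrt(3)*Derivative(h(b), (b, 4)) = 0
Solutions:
 h(b) = C1 + C2*b + C3*b^2 + C4*b^3 - sqrt(3)*b^4*k/72


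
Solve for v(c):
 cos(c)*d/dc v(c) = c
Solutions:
 v(c) = C1 + Integral(c/cos(c), c)


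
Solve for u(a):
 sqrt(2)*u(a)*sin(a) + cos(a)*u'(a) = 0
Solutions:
 u(a) = C1*cos(a)^(sqrt(2))


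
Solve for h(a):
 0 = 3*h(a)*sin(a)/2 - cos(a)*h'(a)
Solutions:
 h(a) = C1/cos(a)^(3/2)


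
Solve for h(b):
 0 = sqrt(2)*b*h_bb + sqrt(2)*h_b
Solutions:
 h(b) = C1 + C2*log(b)


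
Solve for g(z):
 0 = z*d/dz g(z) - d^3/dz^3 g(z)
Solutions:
 g(z) = C1 + Integral(C2*airyai(z) + C3*airybi(z), z)


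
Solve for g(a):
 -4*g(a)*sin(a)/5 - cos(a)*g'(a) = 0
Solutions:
 g(a) = C1*cos(a)^(4/5)


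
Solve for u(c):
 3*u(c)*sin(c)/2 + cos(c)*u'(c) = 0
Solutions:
 u(c) = C1*cos(c)^(3/2)


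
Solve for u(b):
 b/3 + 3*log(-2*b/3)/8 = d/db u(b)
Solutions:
 u(b) = C1 + b^2/6 + 3*b*log(-b)/8 + 3*b*(-log(3) - 1 + log(2))/8


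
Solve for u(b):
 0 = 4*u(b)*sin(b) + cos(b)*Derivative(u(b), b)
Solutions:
 u(b) = C1*cos(b)^4


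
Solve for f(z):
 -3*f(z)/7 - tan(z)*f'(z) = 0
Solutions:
 f(z) = C1/sin(z)^(3/7)


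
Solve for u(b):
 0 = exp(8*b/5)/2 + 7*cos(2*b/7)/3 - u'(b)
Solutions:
 u(b) = C1 + 5*exp(8*b/5)/16 + 49*sin(2*b/7)/6


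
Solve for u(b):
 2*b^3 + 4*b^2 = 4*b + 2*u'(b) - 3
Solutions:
 u(b) = C1 + b^4/4 + 2*b^3/3 - b^2 + 3*b/2


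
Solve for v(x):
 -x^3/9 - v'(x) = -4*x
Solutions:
 v(x) = C1 - x^4/36 + 2*x^2


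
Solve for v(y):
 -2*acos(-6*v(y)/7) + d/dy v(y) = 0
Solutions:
 Integral(1/acos(-6*_y/7), (_y, v(y))) = C1 + 2*y


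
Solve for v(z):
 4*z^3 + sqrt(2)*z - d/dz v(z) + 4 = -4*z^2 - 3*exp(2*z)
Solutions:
 v(z) = C1 + z^4 + 4*z^3/3 + sqrt(2)*z^2/2 + 4*z + 3*exp(2*z)/2


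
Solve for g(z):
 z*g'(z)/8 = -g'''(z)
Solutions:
 g(z) = C1 + Integral(C2*airyai(-z/2) + C3*airybi(-z/2), z)


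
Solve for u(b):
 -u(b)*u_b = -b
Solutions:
 u(b) = -sqrt(C1 + b^2)
 u(b) = sqrt(C1 + b^2)


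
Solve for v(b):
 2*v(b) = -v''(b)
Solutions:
 v(b) = C1*sin(sqrt(2)*b) + C2*cos(sqrt(2)*b)


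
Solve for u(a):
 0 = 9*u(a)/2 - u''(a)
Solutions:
 u(a) = C1*exp(-3*sqrt(2)*a/2) + C2*exp(3*sqrt(2)*a/2)


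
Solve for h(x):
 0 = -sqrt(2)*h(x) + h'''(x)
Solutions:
 h(x) = C3*exp(2^(1/6)*x) + (C1*sin(2^(1/6)*sqrt(3)*x/2) + C2*cos(2^(1/6)*sqrt(3)*x/2))*exp(-2^(1/6)*x/2)


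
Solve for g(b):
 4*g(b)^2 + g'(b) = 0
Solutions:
 g(b) = 1/(C1 + 4*b)


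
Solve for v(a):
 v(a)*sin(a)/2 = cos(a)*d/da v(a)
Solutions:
 v(a) = C1/sqrt(cos(a))


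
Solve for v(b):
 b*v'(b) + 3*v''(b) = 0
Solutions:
 v(b) = C1 + C2*erf(sqrt(6)*b/6)


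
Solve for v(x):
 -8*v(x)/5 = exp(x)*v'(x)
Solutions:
 v(x) = C1*exp(8*exp(-x)/5)


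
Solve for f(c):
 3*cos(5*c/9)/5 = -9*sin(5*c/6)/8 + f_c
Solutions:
 f(c) = C1 + 27*sin(5*c/9)/25 - 27*cos(5*c/6)/20


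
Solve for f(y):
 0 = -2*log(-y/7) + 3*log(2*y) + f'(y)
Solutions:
 f(y) = C1 - y*log(y) + y*(-log(392) + 1 + 2*I*pi)


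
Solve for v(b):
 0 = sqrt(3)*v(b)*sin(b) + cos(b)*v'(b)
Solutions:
 v(b) = C1*cos(b)^(sqrt(3))


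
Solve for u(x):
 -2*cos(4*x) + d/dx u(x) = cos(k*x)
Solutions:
 u(x) = C1 + sin(4*x)/2 + sin(k*x)/k


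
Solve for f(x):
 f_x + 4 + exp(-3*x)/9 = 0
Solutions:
 f(x) = C1 - 4*x + exp(-3*x)/27


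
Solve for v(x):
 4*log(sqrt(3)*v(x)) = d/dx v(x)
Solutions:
 -Integral(1/(2*log(_y) + log(3)), (_y, v(x)))/2 = C1 - x


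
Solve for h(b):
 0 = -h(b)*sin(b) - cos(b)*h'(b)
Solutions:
 h(b) = C1*cos(b)


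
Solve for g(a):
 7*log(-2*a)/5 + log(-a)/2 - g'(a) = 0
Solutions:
 g(a) = C1 + 19*a*log(-a)/10 + a*(-19 + 14*log(2))/10


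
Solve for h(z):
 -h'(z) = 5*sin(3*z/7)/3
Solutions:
 h(z) = C1 + 35*cos(3*z/7)/9


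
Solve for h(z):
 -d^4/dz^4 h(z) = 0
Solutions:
 h(z) = C1 + C2*z + C3*z^2 + C4*z^3


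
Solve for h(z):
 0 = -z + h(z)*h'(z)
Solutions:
 h(z) = -sqrt(C1 + z^2)
 h(z) = sqrt(C1 + z^2)


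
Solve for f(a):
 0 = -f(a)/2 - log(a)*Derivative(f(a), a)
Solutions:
 f(a) = C1*exp(-li(a)/2)


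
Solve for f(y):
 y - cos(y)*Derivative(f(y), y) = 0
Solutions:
 f(y) = C1 + Integral(y/cos(y), y)


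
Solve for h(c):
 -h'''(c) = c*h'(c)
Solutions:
 h(c) = C1 + Integral(C2*airyai(-c) + C3*airybi(-c), c)


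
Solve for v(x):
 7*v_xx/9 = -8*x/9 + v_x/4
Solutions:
 v(x) = C1 + C2*exp(9*x/28) + 16*x^2/9 + 896*x/81


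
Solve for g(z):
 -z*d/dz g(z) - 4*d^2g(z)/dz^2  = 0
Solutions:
 g(z) = C1 + C2*erf(sqrt(2)*z/4)


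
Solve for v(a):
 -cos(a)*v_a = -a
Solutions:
 v(a) = C1 + Integral(a/cos(a), a)


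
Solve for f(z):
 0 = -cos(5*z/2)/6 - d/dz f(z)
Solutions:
 f(z) = C1 - sin(5*z/2)/15


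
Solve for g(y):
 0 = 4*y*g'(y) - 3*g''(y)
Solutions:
 g(y) = C1 + C2*erfi(sqrt(6)*y/3)


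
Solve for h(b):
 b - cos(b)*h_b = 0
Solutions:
 h(b) = C1 + Integral(b/cos(b), b)


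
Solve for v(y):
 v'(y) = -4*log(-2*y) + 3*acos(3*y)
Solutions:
 v(y) = C1 - 4*y*log(-y) + 3*y*acos(3*y) - 4*y*log(2) + 4*y - sqrt(1 - 9*y^2)


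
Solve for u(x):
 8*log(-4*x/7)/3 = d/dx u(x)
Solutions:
 u(x) = C1 + 8*x*log(-x)/3 + 8*x*(-log(7) - 1 + 2*log(2))/3


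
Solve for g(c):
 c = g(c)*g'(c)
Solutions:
 g(c) = -sqrt(C1 + c^2)
 g(c) = sqrt(C1 + c^2)


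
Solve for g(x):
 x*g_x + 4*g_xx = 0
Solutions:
 g(x) = C1 + C2*erf(sqrt(2)*x/4)


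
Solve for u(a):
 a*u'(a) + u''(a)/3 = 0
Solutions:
 u(a) = C1 + C2*erf(sqrt(6)*a/2)


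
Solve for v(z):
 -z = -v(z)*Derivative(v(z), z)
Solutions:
 v(z) = -sqrt(C1 + z^2)
 v(z) = sqrt(C1 + z^2)


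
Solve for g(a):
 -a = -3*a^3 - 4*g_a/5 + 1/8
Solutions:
 g(a) = C1 - 15*a^4/16 + 5*a^2/8 + 5*a/32


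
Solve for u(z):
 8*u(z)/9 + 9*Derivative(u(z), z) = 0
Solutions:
 u(z) = C1*exp(-8*z/81)


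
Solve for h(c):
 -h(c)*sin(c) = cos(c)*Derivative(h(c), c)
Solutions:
 h(c) = C1*cos(c)


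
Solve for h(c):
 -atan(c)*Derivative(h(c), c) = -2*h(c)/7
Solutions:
 h(c) = C1*exp(2*Integral(1/atan(c), c)/7)


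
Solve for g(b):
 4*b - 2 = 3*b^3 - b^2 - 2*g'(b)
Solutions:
 g(b) = C1 + 3*b^4/8 - b^3/6 - b^2 + b


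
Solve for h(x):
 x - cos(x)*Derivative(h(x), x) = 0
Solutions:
 h(x) = C1 + Integral(x/cos(x), x)


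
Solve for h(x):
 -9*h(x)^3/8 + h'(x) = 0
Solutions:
 h(x) = -2*sqrt(-1/(C1 + 9*x))
 h(x) = 2*sqrt(-1/(C1 + 9*x))


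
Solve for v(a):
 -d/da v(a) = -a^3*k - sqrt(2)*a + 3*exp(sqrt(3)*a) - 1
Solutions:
 v(a) = C1 + a^4*k/4 + sqrt(2)*a^2/2 + a - sqrt(3)*exp(sqrt(3)*a)


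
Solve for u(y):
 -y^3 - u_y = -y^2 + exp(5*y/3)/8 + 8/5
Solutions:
 u(y) = C1 - y^4/4 + y^3/3 - 8*y/5 - 3*exp(5*y/3)/40


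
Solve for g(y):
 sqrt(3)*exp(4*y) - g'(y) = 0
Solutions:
 g(y) = C1 + sqrt(3)*exp(4*y)/4


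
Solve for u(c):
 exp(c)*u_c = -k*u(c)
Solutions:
 u(c) = C1*exp(k*exp(-c))


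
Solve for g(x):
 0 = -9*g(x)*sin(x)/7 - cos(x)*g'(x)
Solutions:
 g(x) = C1*cos(x)^(9/7)


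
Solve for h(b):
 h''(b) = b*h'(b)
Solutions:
 h(b) = C1 + C2*erfi(sqrt(2)*b/2)


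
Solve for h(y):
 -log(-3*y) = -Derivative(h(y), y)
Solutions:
 h(y) = C1 + y*log(-y) + y*(-1 + log(3))


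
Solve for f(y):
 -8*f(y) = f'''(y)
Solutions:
 f(y) = C3*exp(-2*y) + (C1*sin(sqrt(3)*y) + C2*cos(sqrt(3)*y))*exp(y)


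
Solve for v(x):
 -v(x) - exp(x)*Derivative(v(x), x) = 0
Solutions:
 v(x) = C1*exp(exp(-x))


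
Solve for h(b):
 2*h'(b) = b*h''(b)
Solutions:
 h(b) = C1 + C2*b^3


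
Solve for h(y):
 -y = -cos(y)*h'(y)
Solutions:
 h(y) = C1 + Integral(y/cos(y), y)


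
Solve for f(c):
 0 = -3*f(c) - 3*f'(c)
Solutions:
 f(c) = C1*exp(-c)


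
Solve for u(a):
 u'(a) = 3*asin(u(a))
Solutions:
 Integral(1/asin(_y), (_y, u(a))) = C1 + 3*a


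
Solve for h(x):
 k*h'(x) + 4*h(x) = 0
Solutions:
 h(x) = C1*exp(-4*x/k)


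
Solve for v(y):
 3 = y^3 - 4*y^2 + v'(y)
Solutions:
 v(y) = C1 - y^4/4 + 4*y^3/3 + 3*y


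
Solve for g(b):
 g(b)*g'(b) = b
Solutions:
 g(b) = -sqrt(C1 + b^2)
 g(b) = sqrt(C1 + b^2)


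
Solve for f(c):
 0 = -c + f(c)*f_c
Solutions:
 f(c) = -sqrt(C1 + c^2)
 f(c) = sqrt(C1 + c^2)


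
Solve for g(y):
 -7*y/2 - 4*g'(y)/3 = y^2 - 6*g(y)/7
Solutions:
 g(y) = C1*exp(9*y/14) + 7*y^2/6 + 833*y/108 + 5831/486


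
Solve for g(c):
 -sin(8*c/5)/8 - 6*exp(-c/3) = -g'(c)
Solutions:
 g(c) = C1 - 5*cos(8*c/5)/64 - 18*exp(-c/3)


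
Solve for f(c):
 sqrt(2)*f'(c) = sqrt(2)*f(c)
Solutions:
 f(c) = C1*exp(c)


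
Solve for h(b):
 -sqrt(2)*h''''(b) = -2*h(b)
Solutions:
 h(b) = C1*exp(-2^(1/8)*b) + C2*exp(2^(1/8)*b) + C3*sin(2^(1/8)*b) + C4*cos(2^(1/8)*b)


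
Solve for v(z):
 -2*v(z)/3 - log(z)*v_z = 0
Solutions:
 v(z) = C1*exp(-2*li(z)/3)


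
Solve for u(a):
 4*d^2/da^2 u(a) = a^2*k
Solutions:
 u(a) = C1 + C2*a + a^4*k/48


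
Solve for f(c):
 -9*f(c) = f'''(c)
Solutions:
 f(c) = C3*exp(-3^(2/3)*c) + (C1*sin(3*3^(1/6)*c/2) + C2*cos(3*3^(1/6)*c/2))*exp(3^(2/3)*c/2)


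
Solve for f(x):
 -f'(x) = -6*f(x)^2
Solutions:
 f(x) = -1/(C1 + 6*x)


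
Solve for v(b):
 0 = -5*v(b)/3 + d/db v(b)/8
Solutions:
 v(b) = C1*exp(40*b/3)


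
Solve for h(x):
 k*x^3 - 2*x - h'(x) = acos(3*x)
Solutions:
 h(x) = C1 + k*x^4/4 - x^2 - x*acos(3*x) + sqrt(1 - 9*x^2)/3


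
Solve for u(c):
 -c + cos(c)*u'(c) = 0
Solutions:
 u(c) = C1 + Integral(c/cos(c), c)


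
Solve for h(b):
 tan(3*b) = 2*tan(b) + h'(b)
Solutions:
 h(b) = C1 + 2*log(cos(b)) - log(cos(3*b))/3


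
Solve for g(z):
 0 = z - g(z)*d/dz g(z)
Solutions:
 g(z) = -sqrt(C1 + z^2)
 g(z) = sqrt(C1 + z^2)


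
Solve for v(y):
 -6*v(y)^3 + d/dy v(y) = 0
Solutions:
 v(y) = -sqrt(2)*sqrt(-1/(C1 + 6*y))/2
 v(y) = sqrt(2)*sqrt(-1/(C1 + 6*y))/2


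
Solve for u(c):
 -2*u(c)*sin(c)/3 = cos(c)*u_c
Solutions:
 u(c) = C1*cos(c)^(2/3)


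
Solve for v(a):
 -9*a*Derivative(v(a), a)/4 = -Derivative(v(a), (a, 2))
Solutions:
 v(a) = C1 + C2*erfi(3*sqrt(2)*a/4)
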